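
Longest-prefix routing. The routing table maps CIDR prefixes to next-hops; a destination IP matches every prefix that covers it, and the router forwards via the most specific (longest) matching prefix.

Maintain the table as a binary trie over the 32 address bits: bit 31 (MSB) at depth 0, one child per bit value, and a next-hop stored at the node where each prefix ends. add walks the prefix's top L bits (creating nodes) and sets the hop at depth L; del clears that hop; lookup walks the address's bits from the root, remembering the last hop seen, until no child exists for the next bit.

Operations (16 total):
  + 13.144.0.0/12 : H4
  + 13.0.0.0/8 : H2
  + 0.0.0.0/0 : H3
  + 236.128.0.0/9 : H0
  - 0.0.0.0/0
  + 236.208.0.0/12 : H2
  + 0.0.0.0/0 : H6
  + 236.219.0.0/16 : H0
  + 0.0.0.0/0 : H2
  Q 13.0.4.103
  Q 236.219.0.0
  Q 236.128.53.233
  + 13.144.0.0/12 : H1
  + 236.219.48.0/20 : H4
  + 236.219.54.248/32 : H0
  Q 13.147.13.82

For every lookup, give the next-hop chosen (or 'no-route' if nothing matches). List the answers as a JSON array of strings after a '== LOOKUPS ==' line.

Apply in order:
  add 13.144.0.0/12 -> H4 at depth 12
  add 13.0.0.0/8 -> H2 at depth 8
  add 0.0.0.0/0 -> H3 at depth 0
  add 236.128.0.0/9 -> H0 at depth 9
  - 0.0.0.0/0 clear@0
  add 236.208.0.0/12 -> H2 at depth 12
  add 0.0.0.0/0 -> H6 at depth 0
  add 236.219.0.0/16 -> H0 at depth 16
  add 0.0.0.0/0 -> H2 at depth 0
  lookup 13.0.4.103: bits 00001101 walk d0:H2→d1:-→d2:-→d3:-→d4:-→d5:-→d6:-→d7:-→d8:H2 -> H2
  lookup 236.219.0.0: bits 1110110011011011 walk d0:H2→d1:-→d2:-→d3:-→d4:-→d5:-→d6:-→d7:-→d8:-→d9:H0→d10:-→d11:-→d12:H2→d13:-→d14:-→d15:-→d16:H0 -> H0
  lookup 236.128.53.233: bits 111011001 walk d0:H2→d1:-→d2:-→d3:-→d4:-→d5:-→d6:-→d7:-→d8:-→d9:H0 -> H0
  add 13.144.0.0/12 -> H1 at depth 12
  add 236.219.48.0/20 -> H4 at depth 20
  add 236.219.54.248/32 -> H0 at depth 32
  lookup 13.147.13.82: bits 000011011001 walk d0:H2→d1:-→d2:-→d3:-→d4:-→d5:-→d6:-→d7:-→d8:H2→d9:-→d10:-→d11:-→d12:H1 -> H1

== LOOKUPS ==
["H2","H0","H0","H1"]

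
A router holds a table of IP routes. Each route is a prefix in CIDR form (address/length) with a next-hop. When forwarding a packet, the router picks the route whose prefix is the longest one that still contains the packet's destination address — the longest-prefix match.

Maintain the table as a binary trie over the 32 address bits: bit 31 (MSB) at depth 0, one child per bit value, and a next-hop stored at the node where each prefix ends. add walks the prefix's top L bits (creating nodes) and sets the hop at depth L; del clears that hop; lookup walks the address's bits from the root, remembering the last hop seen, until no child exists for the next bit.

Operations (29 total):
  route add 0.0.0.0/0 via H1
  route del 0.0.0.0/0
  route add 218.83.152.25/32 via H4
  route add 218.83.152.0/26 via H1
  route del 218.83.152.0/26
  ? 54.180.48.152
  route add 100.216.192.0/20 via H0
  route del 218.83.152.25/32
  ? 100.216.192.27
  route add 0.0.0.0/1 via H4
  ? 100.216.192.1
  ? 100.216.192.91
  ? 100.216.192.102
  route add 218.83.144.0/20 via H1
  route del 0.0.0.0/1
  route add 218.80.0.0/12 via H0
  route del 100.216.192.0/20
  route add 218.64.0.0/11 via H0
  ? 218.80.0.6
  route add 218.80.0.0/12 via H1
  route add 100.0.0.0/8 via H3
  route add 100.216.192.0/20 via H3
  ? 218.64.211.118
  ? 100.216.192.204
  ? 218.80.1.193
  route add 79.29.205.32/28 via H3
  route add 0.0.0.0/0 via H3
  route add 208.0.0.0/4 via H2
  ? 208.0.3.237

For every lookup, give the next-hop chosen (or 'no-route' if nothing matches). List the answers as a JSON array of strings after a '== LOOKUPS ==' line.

Process each operation:
  + 0.0.0.0/0 (H1) depth=0
  - 0.0.0.0/0 clear@0
  + 218.83.152.25/32 (H4) depth=32
  + 218.83.152.0/26 (H1) depth=26
  - 218.83.152.0/26 clear@26
  lookup 54.180.48.152: bits ε walk d0:- -> no-route
  + 100.216.192.0/20 (H0) depth=20
  - 218.83.152.25/32 clear@32
  lookup 100.216.192.27: bits 01100100110110001100 walk d0:-→d1:-→d2:-→d3:-→d4:-→d5:-→d6:-→d7:-→d8:-→d9:-→d10:-→d11:-→d12:-→d13:-→d14:-→d15:-→d16:-→d17:-→d18:-→d19:-→d20:H0 -> H0
  + 0.0.0.0/1 (H4) depth=1
  lookup 100.216.192.1: bits 01100100110110001100 walk d0:-→d1:H4→d2:-→d3:-→d4:-→d5:-→d6:-→d7:-→d8:-→d9:-→d10:-→d11:-→d12:-→d13:-→d14:-→d15:-→d16:-→d17:-→d18:-→d19:-→d20:H0 -> H0
  lookup 100.216.192.91: bits 01100100110110001100 walk d0:-→d1:H4→d2:-→d3:-→d4:-→d5:-→d6:-→d7:-→d8:-→d9:-→d10:-→d11:-→d12:-→d13:-→d14:-→d15:-→d16:-→d17:-→d18:-→d19:-→d20:H0 -> H0
  lookup 100.216.192.102: bits 01100100110110001100 walk d0:-→d1:H4→d2:-→d3:-→d4:-→d5:-→d6:-→d7:-→d8:-→d9:-→d10:-→d11:-→d12:-→d13:-→d14:-→d15:-→d16:-→d17:-→d18:-→d19:-→d20:H0 -> H0
  + 218.83.144.0/20 (H1) depth=20
  - 0.0.0.0/1 clear@1
  + 218.80.0.0/12 (H0) depth=12
  - 100.216.192.0/20 clear@20
  + 218.64.0.0/11 (H0) depth=11
  lookup 218.80.0.6: bits 11011010010100 walk d0:-→d1:-→d2:-→d3:-→d4:-→d5:-→d6:-→d7:-→d8:-→d9:-→d10:-→d11:H0→d12:H0→d13:-→d14:- -> H0
  + 218.80.0.0/12 (H1) depth=12
  + 100.0.0.0/8 (H3) depth=8
  + 100.216.192.0/20 (H3) depth=20
  lookup 218.64.211.118: bits 11011010010 walk d0:-→d1:-→d2:-→d3:-→d4:-→d5:-→d6:-→d7:-→d8:-→d9:-→d10:-→d11:H0 -> H0
  lookup 100.216.192.204: bits 01100100110110001100 walk d0:-→d1:-→d2:-→d3:-→d4:-→d5:-→d6:-→d7:-→d8:H3→d9:-→d10:-→d11:-→d12:-→d13:-→d14:-→d15:-→d16:-→d17:-→d18:-→d19:-→d20:H3 -> H3
  lookup 218.80.1.193: bits 11011010010100 walk d0:-→d1:-→d2:-→d3:-→d4:-→d5:-→d6:-→d7:-→d8:-→d9:-→d10:-→d11:H0→d12:H1→d13:-→d14:- -> H1
  + 79.29.205.32/28 (H3) depth=28
  + 0.0.0.0/0 (H3) depth=0
  + 208.0.0.0/4 (H2) depth=4
  lookup 208.0.3.237: bits 1101 walk d0:H3→d1:-→d2:-→d3:-→d4:H2 -> H2

== LOOKUPS ==
["no-route","H0","H0","H0","H0","H0","H0","H3","H1","H2"]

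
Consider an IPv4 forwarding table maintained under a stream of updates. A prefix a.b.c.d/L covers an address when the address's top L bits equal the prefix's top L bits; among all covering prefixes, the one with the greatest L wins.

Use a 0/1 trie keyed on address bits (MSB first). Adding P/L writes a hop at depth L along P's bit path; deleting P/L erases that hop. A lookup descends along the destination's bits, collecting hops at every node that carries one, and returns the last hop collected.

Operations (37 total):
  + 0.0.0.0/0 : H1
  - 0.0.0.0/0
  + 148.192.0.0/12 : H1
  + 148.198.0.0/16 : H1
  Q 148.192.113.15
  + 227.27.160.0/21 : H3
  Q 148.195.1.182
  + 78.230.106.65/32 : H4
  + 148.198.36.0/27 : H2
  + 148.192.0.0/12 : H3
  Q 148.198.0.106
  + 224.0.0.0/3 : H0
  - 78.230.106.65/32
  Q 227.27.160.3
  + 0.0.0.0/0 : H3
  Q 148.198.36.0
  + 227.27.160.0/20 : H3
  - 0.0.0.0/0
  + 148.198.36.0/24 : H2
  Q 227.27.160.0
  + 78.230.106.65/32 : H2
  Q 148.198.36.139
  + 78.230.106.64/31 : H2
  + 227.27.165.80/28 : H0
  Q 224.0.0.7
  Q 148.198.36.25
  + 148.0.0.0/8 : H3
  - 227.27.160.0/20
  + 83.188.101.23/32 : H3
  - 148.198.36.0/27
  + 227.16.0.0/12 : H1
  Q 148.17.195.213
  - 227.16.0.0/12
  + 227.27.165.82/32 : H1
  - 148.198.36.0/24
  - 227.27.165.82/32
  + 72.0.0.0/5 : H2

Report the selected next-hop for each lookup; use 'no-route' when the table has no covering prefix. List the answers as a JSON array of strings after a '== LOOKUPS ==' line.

Trace:
  add 0.0.0.0/0 -> H1 at depth 0
  - 0.0.0.0/0 clear@0
  add 148.192.0.0/12 -> H1 at depth 12
  add 148.198.0.0/16 -> H1 at depth 16
  ? 148.192.113.15  path d0:-→d1:-→d2:-→d3:-→d4:-→d5:-→d6:-→d7:-→d8:-→d9:-→d10:-→d11:-→d12:H1→d13:-  best=H1
  add 227.27.160.0/21 -> H3 at depth 21
  ? 148.195.1.182  path d0:-→d1:-→d2:-→d3:-→d4:-→d5:-→d6:-→d7:-→d8:-→d9:-→d10:-→d11:-→d12:H1→d13:-  best=H1
  add 78.230.106.65/32 -> H4 at depth 32
  add 148.198.36.0/27 -> H2 at depth 27
  add 148.192.0.0/12 -> H3 at depth 12
  ? 148.198.0.106  path d0:-→d1:-→d2:-→d3:-→d4:-→d5:-→d6:-→d7:-→d8:-→d9:-→d10:-→d11:-→d12:H3→d13:-→d14:-→d15:-→d16:H1→d17:-→d18:-  best=H1
  add 224.0.0.0/3 -> H0 at depth 3
  - 78.230.106.65/32 clear@32
  ? 227.27.160.3  path d0:-→d1:-→d2:-→d3:H0→d4:-→d5:-→d6:-→d7:-→d8:-→d9:-→d10:-→d11:-→d12:-→d13:-→d14:-→d15:-→d16:-→d17:-→d18:-→d19:-→d20:-→d21:H3  best=H3
  add 0.0.0.0/0 -> H3 at depth 0
  ? 148.198.36.0  path d0:H3→d1:-→d2:-→d3:-→d4:-→d5:-→d6:-→d7:-→d8:-→d9:-→d10:-→d11:-→d12:H3→d13:-→d14:-→d15:-→d16:H1→d17:-→d18:-→d19:-→d20:-→d21:-→d22:-→d23:-→d24:-→d25:-→d26:-→d27:H2  best=H2
  add 227.27.160.0/20 -> H3 at depth 20
  - 0.0.0.0/0 clear@0
  add 148.198.36.0/24 -> H2 at depth 24
  ? 227.27.160.0  path d0:-→d1:-→d2:-→d3:H0→d4:-→d5:-→d6:-→d7:-→d8:-→d9:-→d10:-→d11:-→d12:-→d13:-→d14:-→d15:-→d16:-→d17:-→d18:-→d19:-→d20:H3→d21:H3  best=H3
  add 78.230.106.65/32 -> H2 at depth 32
  ? 148.198.36.139  path d0:-→d1:-→d2:-→d3:-→d4:-→d5:-→d6:-→d7:-→d8:-→d9:-→d10:-→d11:-→d12:H3→d13:-→d14:-→d15:-→d16:H1→d17:-→d18:-→d19:-→d20:-→d21:-→d22:-→d23:-→d24:H2  best=H2
  add 78.230.106.64/31 -> H2 at depth 31
  add 227.27.165.80/28 -> H0 at depth 28
  ? 224.0.0.7  path d0:-→d1:-→d2:-→d3:H0→d4:-→d5:-→d6:-  best=H0
  ? 148.198.36.25  path d0:-→d1:-→d2:-→d3:-→d4:-→d5:-→d6:-→d7:-→d8:-→d9:-→d10:-→d11:-→d12:H3→d13:-→d14:-→d15:-→d16:H1→d17:-→d18:-→d19:-→d20:-→d21:-→d22:-→d23:-→d24:H2→d25:-→d26:-→d27:H2  best=H2
  add 148.0.0.0/8 -> H3 at depth 8
  - 227.27.160.0/20 clear@20
  add 83.188.101.23/32 -> H3 at depth 32
  - 148.198.36.0/27 clear@27
  add 227.16.0.0/12 -> H1 at depth 12
  ? 148.17.195.213  path d0:-→d1:-→d2:-→d3:-→d4:-→d5:-→d6:-→d7:-→d8:H3  best=H3
  - 227.16.0.0/12 clear@12
  add 227.27.165.82/32 -> H1 at depth 32
  - 148.198.36.0/24 clear@24
  - 227.27.165.82/32 clear@32
  add 72.0.0.0/5 -> H2 at depth 5

== LOOKUPS ==
["H1","H1","H1","H3","H2","H3","H2","H0","H2","H3"]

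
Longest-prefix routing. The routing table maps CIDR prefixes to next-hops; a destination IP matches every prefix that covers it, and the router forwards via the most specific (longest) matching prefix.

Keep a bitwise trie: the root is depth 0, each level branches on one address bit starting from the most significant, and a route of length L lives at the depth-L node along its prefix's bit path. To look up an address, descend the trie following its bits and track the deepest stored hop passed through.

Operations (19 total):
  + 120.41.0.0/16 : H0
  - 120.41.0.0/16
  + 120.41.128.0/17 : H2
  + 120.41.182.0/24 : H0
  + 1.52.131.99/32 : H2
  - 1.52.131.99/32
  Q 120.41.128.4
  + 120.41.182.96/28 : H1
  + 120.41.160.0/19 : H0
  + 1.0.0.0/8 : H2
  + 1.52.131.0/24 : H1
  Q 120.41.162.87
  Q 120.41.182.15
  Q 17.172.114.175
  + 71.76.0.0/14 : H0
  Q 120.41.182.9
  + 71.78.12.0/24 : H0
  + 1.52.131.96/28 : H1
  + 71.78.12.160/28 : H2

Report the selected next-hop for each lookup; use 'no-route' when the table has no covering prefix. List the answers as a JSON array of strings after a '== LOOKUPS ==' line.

Trace:
  add 120.41.0.0/16 -> H0 at depth 16
  del 120.41.0.0/16 (clear depth 16)
  add 120.41.128.0/17 -> H2 at depth 17
  add 120.41.182.0/24 -> H0 at depth 24
  add 1.52.131.99/32 -> H2 at depth 32
  del 1.52.131.99/32 (clear depth 32)
  lookup 120.41.128.4: bits 011110000010100110 walk d0:-→d1:-→d2:-→d3:-→d4:-→d5:-→d6:-→d7:-→d8:-→d9:-→d10:-→d11:-→d12:-→d13:-→d14:-→d15:-→d16:-→d17:H2→d18:- -> H2
  add 120.41.182.96/28 -> H1 at depth 28
  add 120.41.160.0/19 -> H0 at depth 19
  add 1.0.0.0/8 -> H2 at depth 8
  add 1.52.131.0/24 -> H1 at depth 24
  lookup 120.41.162.87: bits 0111100000101001101 walk d0:-→d1:-→d2:-→d3:-→d4:-→d5:-→d6:-→d7:-→d8:-→d9:-→d10:-→d11:-→d12:-→d13:-→d14:-→d15:-→d16:-→d17:H2→d18:-→d19:H0 -> H0
  lookup 120.41.182.15: bits 0111100000101001101101100 walk d0:-→d1:-→d2:-→d3:-→d4:-→d5:-→d6:-→d7:-→d8:-→d9:-→d10:-→d11:-→d12:-→d13:-→d14:-→d15:-→d16:-→d17:H2→d18:-→d19:H0→d20:-→d21:-→d22:-→d23:-→d24:H0→d25:- -> H0
  lookup 17.172.114.175: bits 000 walk d0:-→d1:-→d2:-→d3:- -> no-route
  add 71.76.0.0/14 -> H0 at depth 14
  lookup 120.41.182.9: bits 0111100000101001101101100 walk d0:-→d1:-→d2:-→d3:-→d4:-→d5:-→d6:-→d7:-→d8:-→d9:-→d10:-→d11:-→d12:-→d13:-→d14:-→d15:-→d16:-→d17:H2→d18:-→d19:H0→d20:-→d21:-→d22:-→d23:-→d24:H0→d25:- -> H0
  add 71.78.12.0/24 -> H0 at depth 24
  add 1.52.131.96/28 -> H1 at depth 28
  add 71.78.12.160/28 -> H2 at depth 28

== LOOKUPS ==
["H2","H0","H0","no-route","H0"]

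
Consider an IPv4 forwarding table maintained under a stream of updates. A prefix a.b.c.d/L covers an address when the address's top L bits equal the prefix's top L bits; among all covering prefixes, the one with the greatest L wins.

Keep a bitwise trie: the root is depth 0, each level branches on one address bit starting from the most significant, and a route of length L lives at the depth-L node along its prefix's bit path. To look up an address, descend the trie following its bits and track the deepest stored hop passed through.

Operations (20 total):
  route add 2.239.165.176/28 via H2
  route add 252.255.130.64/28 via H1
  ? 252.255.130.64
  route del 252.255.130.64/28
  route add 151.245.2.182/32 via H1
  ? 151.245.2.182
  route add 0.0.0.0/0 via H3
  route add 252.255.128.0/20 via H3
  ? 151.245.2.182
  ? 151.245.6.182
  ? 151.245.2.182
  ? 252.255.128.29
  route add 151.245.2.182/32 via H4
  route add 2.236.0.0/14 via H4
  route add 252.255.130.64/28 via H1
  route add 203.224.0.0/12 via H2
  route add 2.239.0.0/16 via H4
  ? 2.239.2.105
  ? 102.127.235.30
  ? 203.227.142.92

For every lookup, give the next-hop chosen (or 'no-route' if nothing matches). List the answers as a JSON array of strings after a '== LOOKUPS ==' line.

Process each operation:
  add 2.239.165.176/28 -> H2 at depth 28
  add 252.255.130.64/28 -> H1 at depth 28
  Q 252.255.130.64: descend 1111110011111111100000100100 ; hops seen [H1] ; pick H1
  - 252.255.130.64/28 clear@28
  add 151.245.2.182/32 -> H1 at depth 32
  Q 151.245.2.182: descend 10010111111101010000001010110110 ; hops seen [H1] ; pick H1
  add 0.0.0.0/0 -> H3 at depth 0
  add 252.255.128.0/20 -> H3 at depth 20
  Q 151.245.2.182: descend 10010111111101010000001010110110 ; hops seen [H3,H1] ; pick H1
  Q 151.245.6.182: descend 100101111111010100000 ; hops seen [H3] ; pick H3
  Q 151.245.2.182: descend 10010111111101010000001010110110 ; hops seen [H3,H1] ; pick H1
  Q 252.255.128.29: descend 1111110011111111100000 ; hops seen [H3,H3] ; pick H3
  add 151.245.2.182/32 -> H4 at depth 32
  add 2.236.0.0/14 -> H4 at depth 14
  add 252.255.130.64/28 -> H1 at depth 28
  add 203.224.0.0/12 -> H2 at depth 12
  add 2.239.0.0/16 -> H4 at depth 16
  Q 2.239.2.105: descend 0000001011101111 ; hops seen [H3,H4,H4] ; pick H4
  Q 102.127.235.30: descend 0 ; hops seen [H3] ; pick H3
  Q 203.227.142.92: descend 110010111110 ; hops seen [H3,H2] ; pick H2

== LOOKUPS ==
["H1","H1","H1","H3","H1","H3","H4","H3","H2"]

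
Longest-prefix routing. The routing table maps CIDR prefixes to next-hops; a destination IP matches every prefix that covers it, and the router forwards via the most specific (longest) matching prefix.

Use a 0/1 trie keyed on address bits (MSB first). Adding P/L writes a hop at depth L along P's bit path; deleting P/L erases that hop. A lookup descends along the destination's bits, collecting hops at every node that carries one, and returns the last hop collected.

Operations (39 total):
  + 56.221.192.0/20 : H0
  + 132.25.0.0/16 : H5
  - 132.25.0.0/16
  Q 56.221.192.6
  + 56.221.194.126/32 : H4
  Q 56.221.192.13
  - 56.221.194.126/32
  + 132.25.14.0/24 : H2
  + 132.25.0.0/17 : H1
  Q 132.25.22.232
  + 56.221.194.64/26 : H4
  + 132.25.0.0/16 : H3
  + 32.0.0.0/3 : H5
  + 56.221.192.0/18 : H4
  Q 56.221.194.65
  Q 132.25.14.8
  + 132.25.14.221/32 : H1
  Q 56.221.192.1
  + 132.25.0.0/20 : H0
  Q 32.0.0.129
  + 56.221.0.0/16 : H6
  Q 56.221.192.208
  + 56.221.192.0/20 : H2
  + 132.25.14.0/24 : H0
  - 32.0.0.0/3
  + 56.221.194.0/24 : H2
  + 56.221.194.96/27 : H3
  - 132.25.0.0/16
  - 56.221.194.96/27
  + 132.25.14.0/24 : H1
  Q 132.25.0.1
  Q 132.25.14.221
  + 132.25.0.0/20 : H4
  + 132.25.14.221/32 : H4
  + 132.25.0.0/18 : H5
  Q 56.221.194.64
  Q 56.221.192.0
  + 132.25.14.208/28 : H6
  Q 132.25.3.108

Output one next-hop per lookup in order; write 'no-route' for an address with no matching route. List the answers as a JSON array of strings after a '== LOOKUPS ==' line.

Process each operation:
  add 56.221.192.0/20 -> H0 at depth 20
  add 132.25.0.0/16 -> H5 at depth 16
  del 132.25.0.0/16 (clear depth 16)
  Q 56.221.192.6: descend 00111000110111011100 ; hops seen [H0] ; pick H0
  add 56.221.194.126/32 -> H4 at depth 32
  Q 56.221.192.13: descend 0011100011011101110000 ; hops seen [H0] ; pick H0
  del 56.221.194.126/32 (clear depth 32)
  add 132.25.14.0/24 -> H2 at depth 24
  add 132.25.0.0/17 -> H1 at depth 17
  Q 132.25.22.232: descend 1000010000011001000 ; hops seen [H1] ; pick H1
  add 56.221.194.64/26 -> H4 at depth 26
  add 132.25.0.0/16 -> H3 at depth 16
  add 32.0.0.0/3 -> H5 at depth 3
  add 56.221.192.0/18 -> H4 at depth 18
  Q 56.221.194.65: descend 00111000110111011100001001 ; hops seen [H5,H4,H0,H4] ; pick H4
  Q 132.25.14.8: descend 100001000001100100001110 ; hops seen [H3,H1,H2] ; pick H2
  add 132.25.14.221/32 -> H1 at depth 32
  Q 56.221.192.1: descend 0011100011011101110000 ; hops seen [H5,H4,H0] ; pick H0
  add 132.25.0.0/20 -> H0 at depth 20
  Q 32.0.0.129: descend 001 ; hops seen [H5] ; pick H5
  add 56.221.0.0/16 -> H6 at depth 16
  Q 56.221.192.208: descend 0011100011011101110000 ; hops seen [H5,H6,H4,H0] ; pick H0
  add 56.221.192.0/20 -> H2 at depth 20
  add 132.25.14.0/24 -> H0 at depth 24
  del 32.0.0.0/3 (clear depth 3)
  add 56.221.194.0/24 -> H2 at depth 24
  add 56.221.194.96/27 -> H3 at depth 27
  del 132.25.0.0/16 (clear depth 16)
  del 56.221.194.96/27 (clear depth 27)
  add 132.25.14.0/24 -> H1 at depth 24
  Q 132.25.0.1: descend 10000100000110010000 ; hops seen [H1,H0] ; pick H0
  Q 132.25.14.221: descend 10000100000110010000111011011101 ; hops seen [H1,H0,H1,H1] ; pick H1
  add 132.25.0.0/20 -> H4 at depth 20
  add 132.25.14.221/32 -> H4 at depth 32
  add 132.25.0.0/18 -> H5 at depth 18
  Q 56.221.194.64: descend 00111000110111011100001001 ; hops seen [H6,H4,H2,H2,H4] ; pick H4
  Q 56.221.192.0: descend 0011100011011101110000 ; hops seen [H6,H4,H2] ; pick H2
  add 132.25.14.208/28 -> H6 at depth 28
  Q 132.25.3.108: descend 10000100000110010000 ; hops seen [H1,H5,H4] ; pick H4

== LOOKUPS ==
["H0","H0","H1","H4","H2","H0","H5","H0","H0","H1","H4","H2","H4"]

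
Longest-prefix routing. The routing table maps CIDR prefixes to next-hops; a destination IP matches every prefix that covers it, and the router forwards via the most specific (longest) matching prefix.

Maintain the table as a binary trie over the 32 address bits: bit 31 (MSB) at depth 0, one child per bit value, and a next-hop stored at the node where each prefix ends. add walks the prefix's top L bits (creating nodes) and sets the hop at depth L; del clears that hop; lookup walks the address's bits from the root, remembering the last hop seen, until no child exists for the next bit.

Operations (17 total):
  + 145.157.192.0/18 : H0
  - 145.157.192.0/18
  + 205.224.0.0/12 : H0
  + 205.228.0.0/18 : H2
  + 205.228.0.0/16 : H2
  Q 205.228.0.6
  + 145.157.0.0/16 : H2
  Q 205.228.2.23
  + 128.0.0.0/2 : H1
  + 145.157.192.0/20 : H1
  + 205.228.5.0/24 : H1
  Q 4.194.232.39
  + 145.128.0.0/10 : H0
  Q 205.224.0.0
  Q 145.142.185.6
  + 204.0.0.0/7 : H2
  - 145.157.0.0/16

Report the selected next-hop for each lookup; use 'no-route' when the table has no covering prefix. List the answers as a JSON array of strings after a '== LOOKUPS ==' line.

Trace:
  + 145.157.192.0/18 (H0) depth=18
  - 145.157.192.0/18 clear@18
  + 205.224.0.0/12 (H0) depth=12
  + 205.228.0.0/18 (H2) depth=18
  + 205.228.0.0/16 (H2) depth=16
  lookup 205.228.0.6: bits 110011011110010000 walk d0:-→d1:-→d2:-→d3:-→d4:-→d5:-→d6:-→d7:-→d8:-→d9:-→d10:-→d11:-→d12:H0→d13:-→d14:-→d15:-→d16:H2→d17:-→d18:H2 -> H2
  + 145.157.0.0/16 (H2) depth=16
  lookup 205.228.2.23: bits 110011011110010000 walk d0:-→d1:-→d2:-→d3:-→d4:-→d5:-→d6:-→d7:-→d8:-→d9:-→d10:-→d11:-→d12:H0→d13:-→d14:-→d15:-→d16:H2→d17:-→d18:H2 -> H2
  + 128.0.0.0/2 (H1) depth=2
  + 145.157.192.0/20 (H1) depth=20
  + 205.228.5.0/24 (H1) depth=24
  lookup 4.194.232.39: bits ε walk d0:- -> no-route
  + 145.128.0.0/10 (H0) depth=10
  lookup 205.224.0.0: bits 1100110111100 walk d0:-→d1:-→d2:-→d3:-→d4:-→d5:-→d6:-→d7:-→d8:-→d9:-→d10:-→d11:-→d12:H0→d13:- -> H0
  lookup 145.142.185.6: bits 10010001100 walk d0:-→d1:-→d2:H1→d3:-→d4:-→d5:-→d6:-→d7:-→d8:-→d9:-→d10:H0→d11:- -> H0
  + 204.0.0.0/7 (H2) depth=7
  - 145.157.0.0/16 clear@16

== LOOKUPS ==
["H2","H2","no-route","H0","H0"]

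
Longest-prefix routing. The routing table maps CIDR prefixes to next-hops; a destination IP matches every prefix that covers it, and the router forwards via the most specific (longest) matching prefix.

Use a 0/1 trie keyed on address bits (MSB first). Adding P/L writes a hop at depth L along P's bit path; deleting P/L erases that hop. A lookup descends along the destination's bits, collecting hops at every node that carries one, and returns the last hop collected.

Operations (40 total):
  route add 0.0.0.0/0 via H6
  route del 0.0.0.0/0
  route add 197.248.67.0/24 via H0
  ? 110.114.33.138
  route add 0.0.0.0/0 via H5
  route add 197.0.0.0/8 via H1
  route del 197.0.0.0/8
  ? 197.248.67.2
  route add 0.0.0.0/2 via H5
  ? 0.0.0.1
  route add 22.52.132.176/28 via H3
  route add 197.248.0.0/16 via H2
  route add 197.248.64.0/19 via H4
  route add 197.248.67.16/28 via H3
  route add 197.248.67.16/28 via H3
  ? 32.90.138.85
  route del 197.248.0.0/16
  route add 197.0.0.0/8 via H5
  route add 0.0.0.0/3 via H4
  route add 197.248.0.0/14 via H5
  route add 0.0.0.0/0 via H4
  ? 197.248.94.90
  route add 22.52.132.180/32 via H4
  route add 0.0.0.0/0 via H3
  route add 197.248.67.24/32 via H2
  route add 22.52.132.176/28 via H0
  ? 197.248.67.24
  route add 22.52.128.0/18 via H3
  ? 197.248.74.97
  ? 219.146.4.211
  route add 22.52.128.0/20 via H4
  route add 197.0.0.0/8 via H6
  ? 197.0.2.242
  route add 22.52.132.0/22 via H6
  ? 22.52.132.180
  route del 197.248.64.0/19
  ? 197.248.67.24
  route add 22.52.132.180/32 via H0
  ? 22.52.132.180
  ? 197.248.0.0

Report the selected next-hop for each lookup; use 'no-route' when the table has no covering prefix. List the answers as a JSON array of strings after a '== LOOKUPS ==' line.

Apply in order:
  add 0.0.0.0/0 -> H6 at depth 0
  del 0.0.0.0/0 (clear depth 0)
  add 197.248.67.0/24 -> H0 at depth 24
  Q 110.114.33.138: descend ε ; hops seen [∅] ; pick no-route
  add 0.0.0.0/0 -> H5 at depth 0
  add 197.0.0.0/8 -> H1 at depth 8
  del 197.0.0.0/8 (clear depth 8)
  Q 197.248.67.2: descend 110001011111100001000011 ; hops seen [H5,H0] ; pick H0
  add 0.0.0.0/2 -> H5 at depth 2
  Q 0.0.0.1: descend 00 ; hops seen [H5,H5] ; pick H5
  add 22.52.132.176/28 -> H3 at depth 28
  add 197.248.0.0/16 -> H2 at depth 16
  add 197.248.64.0/19 -> H4 at depth 19
  add 197.248.67.16/28 -> H3 at depth 28
  add 197.248.67.16/28 -> H3 at depth 28
  Q 32.90.138.85: descend 00 ; hops seen [H5,H5] ; pick H5
  del 197.248.0.0/16 (clear depth 16)
  add 197.0.0.0/8 -> H5 at depth 8
  add 0.0.0.0/3 -> H4 at depth 3
  add 197.248.0.0/14 -> H5 at depth 14
  add 0.0.0.0/0 -> H4 at depth 0
  Q 197.248.94.90: descend 1100010111111000010 ; hops seen [H4,H5,H5,H4] ; pick H4
  add 22.52.132.180/32 -> H4 at depth 32
  add 0.0.0.0/0 -> H3 at depth 0
  add 197.248.67.24/32 -> H2 at depth 32
  add 22.52.132.176/28 -> H0 at depth 28
  Q 197.248.67.24: descend 11000101111110000100001100011000 ; hops seen [H3,H5,H5,H4,H0,H3,H2] ; pick H2
  add 22.52.128.0/18 -> H3 at depth 18
  Q 197.248.74.97: descend 11000101111110000100 ; hops seen [H3,H5,H5,H4] ; pick H4
  Q 219.146.4.211: descend 110 ; hops seen [H3] ; pick H3
  add 22.52.128.0/20 -> H4 at depth 20
  add 197.0.0.0/8 -> H6 at depth 8
  Q 197.0.2.242: descend 11000101 ; hops seen [H3,H6] ; pick H6
  add 22.52.132.0/22 -> H6 at depth 22
  Q 22.52.132.180: descend 00010110001101001000010010110100 ; hops seen [H3,H5,H4,H3,H4,H6,H0,H4] ; pick H4
  del 197.248.64.0/19 (clear depth 19)
  Q 197.248.67.24: descend 11000101111110000100001100011000 ; hops seen [H3,H6,H5,H0,H3,H2] ; pick H2
  add 22.52.132.180/32 -> H0 at depth 32
  Q 22.52.132.180: descend 00010110001101001000010010110100 ; hops seen [H3,H5,H4,H3,H4,H6,H0,H0] ; pick H0
  Q 197.248.0.0: descend 11000101111110000 ; hops seen [H3,H6,H5] ; pick H5

== LOOKUPS ==
["no-route","H0","H5","H5","H4","H2","H4","H3","H6","H4","H2","H0","H5"]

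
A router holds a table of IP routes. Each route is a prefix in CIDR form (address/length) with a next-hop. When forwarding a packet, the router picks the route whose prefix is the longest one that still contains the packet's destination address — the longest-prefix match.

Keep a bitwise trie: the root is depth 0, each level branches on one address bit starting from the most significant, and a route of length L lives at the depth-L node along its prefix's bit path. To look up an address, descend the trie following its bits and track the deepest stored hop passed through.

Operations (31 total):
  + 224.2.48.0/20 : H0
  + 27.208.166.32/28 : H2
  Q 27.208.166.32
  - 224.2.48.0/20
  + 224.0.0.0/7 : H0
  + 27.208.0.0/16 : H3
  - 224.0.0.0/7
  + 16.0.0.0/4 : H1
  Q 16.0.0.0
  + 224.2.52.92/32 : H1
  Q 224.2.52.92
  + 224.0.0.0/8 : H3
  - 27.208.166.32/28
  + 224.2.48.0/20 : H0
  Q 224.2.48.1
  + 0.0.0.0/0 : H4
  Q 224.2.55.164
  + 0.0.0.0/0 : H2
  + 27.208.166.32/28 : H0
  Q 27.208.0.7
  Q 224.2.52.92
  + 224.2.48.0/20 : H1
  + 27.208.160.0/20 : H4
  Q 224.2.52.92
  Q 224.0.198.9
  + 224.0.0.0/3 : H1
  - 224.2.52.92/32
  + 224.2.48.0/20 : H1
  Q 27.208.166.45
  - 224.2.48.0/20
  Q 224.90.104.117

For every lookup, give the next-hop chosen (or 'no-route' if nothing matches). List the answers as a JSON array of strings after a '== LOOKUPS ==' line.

Trace:
  + 224.2.48.0/20 (H0) depth=20
  + 27.208.166.32/28 (H2) depth=28
  ? 27.208.166.32  path d0:-→d1:-→d2:-→d3:-→d4:-→d5:-→d6:-→d7:-→d8:-→d9:-→d10:-→d11:-→d12:-→d13:-→d14:-→d15:-→d16:-→d17:-→d18:-→d19:-→d20:-→d21:-→d22:-→d23:-→d24:-→d25:-→d26:-→d27:-→d28:H2  best=H2
  - 224.2.48.0/20 clear@20
  + 224.0.0.0/7 (H0) depth=7
  + 27.208.0.0/16 (H3) depth=16
  - 224.0.0.0/7 clear@7
  + 16.0.0.0/4 (H1) depth=4
  ? 16.0.0.0  path d0:-→d1:-→d2:-→d3:-→d4:H1  best=H1
  + 224.2.52.92/32 (H1) depth=32
  ? 224.2.52.92  path d0:-→d1:-→d2:-→d3:-→d4:-→d5:-→d6:-→d7:-→d8:-→d9:-→d10:-→d11:-→d12:-→d13:-→d14:-→d15:-→d16:-→d17:-→d18:-→d19:-→d20:-→d21:-→d22:-→d23:-→d24:-→d25:-→d26:-→d27:-→d28:-→d29:-→d30:-→d31:-→d32:H1  best=H1
  + 224.0.0.0/8 (H3) depth=8
  - 27.208.166.32/28 clear@28
  + 224.2.48.0/20 (H0) depth=20
  ? 224.2.48.1  path d0:-→d1:-→d2:-→d3:-→d4:-→d5:-→d6:-→d7:-→d8:H3→d9:-→d10:-→d11:-→d12:-→d13:-→d14:-→d15:-→d16:-→d17:-→d18:-→d19:-→d20:H0→d21:-  best=H0
  + 0.0.0.0/0 (H4) depth=0
  ? 224.2.55.164  path d0:H4→d1:-→d2:-→d3:-→d4:-→d5:-→d6:-→d7:-→d8:H3→d9:-→d10:-→d11:-→d12:-→d13:-→d14:-→d15:-→d16:-→d17:-→d18:-→d19:-→d20:H0→d21:-→d22:-  best=H0
  + 0.0.0.0/0 (H2) depth=0
  + 27.208.166.32/28 (H0) depth=28
  ? 27.208.0.7  path d0:H2→d1:-→d2:-→d3:-→d4:H1→d5:-→d6:-→d7:-→d8:-→d9:-→d10:-→d11:-→d12:-→d13:-→d14:-→d15:-→d16:H3  best=H3
  ? 224.2.52.92  path d0:H2→d1:-→d2:-→d3:-→d4:-→d5:-→d6:-→d7:-→d8:H3→d9:-→d10:-→d11:-→d12:-→d13:-→d14:-→d15:-→d16:-→d17:-→d18:-→d19:-→d20:H0→d21:-→d22:-→d23:-→d24:-→d25:-→d26:-→d27:-→d28:-→d29:-→d30:-→d31:-→d32:H1  best=H1
  + 224.2.48.0/20 (H1) depth=20
  + 27.208.160.0/20 (H4) depth=20
  ? 224.2.52.92  path d0:H2→d1:-→d2:-→d3:-→d4:-→d5:-→d6:-→d7:-→d8:H3→d9:-→d10:-→d11:-→d12:-→d13:-→d14:-→d15:-→d16:-→d17:-→d18:-→d19:-→d20:H1→d21:-→d22:-→d23:-→d24:-→d25:-→d26:-→d27:-→d28:-→d29:-→d30:-→d31:-→d32:H1  best=H1
  ? 224.0.198.9  path d0:H2→d1:-→d2:-→d3:-→d4:-→d5:-→d6:-→d7:-→d8:H3→d9:-→d10:-→d11:-→d12:-→d13:-→d14:-  best=H3
  + 224.0.0.0/3 (H1) depth=3
  - 224.2.52.92/32 clear@32
  + 224.2.48.0/20 (H1) depth=20
  ? 27.208.166.45  path d0:H2→d1:-→d2:-→d3:-→d4:H1→d5:-→d6:-→d7:-→d8:-→d9:-→d10:-→d11:-→d12:-→d13:-→d14:-→d15:-→d16:H3→d17:-→d18:-→d19:-→d20:H4→d21:-→d22:-→d23:-→d24:-→d25:-→d26:-→d27:-→d28:H0  best=H0
  - 224.2.48.0/20 clear@20
  ? 224.90.104.117  path d0:H2→d1:-→d2:-→d3:H1→d4:-→d5:-→d6:-→d7:-→d8:H3→d9:-  best=H3

== LOOKUPS ==
["H2","H1","H1","H0","H0","H3","H1","H1","H3","H0","H3"]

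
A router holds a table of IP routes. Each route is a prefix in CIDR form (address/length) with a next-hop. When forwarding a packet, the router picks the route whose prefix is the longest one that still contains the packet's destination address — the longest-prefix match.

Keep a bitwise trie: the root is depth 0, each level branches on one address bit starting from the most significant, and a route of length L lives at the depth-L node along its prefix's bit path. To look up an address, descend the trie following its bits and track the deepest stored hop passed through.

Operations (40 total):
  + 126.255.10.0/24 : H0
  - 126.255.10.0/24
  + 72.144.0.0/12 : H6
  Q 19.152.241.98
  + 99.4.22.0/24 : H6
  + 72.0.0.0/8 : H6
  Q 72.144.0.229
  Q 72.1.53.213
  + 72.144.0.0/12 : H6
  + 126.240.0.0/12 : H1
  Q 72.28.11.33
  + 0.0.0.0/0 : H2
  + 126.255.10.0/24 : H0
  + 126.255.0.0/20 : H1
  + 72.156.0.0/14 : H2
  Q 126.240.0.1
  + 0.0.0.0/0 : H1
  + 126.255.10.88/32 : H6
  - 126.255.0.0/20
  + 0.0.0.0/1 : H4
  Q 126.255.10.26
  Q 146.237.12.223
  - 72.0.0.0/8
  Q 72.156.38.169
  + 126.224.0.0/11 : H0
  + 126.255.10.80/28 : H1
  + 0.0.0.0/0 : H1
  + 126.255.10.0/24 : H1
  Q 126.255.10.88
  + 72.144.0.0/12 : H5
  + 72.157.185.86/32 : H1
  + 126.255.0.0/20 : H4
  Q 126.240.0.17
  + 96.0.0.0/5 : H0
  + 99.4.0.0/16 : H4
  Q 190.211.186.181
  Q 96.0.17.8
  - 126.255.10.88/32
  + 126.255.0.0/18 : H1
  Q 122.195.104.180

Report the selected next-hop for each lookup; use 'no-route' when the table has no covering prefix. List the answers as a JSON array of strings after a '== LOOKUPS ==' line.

Apply in order:
  add 126.255.10.0/24 -> H0 at depth 24
  del 126.255.10.0/24 (clear depth 24)
  add 72.144.0.0/12 -> H6 at depth 12
  Q 19.152.241.98: descend 0 ; hops seen [∅] ; pick no-route
  add 99.4.22.0/24 -> H6 at depth 24
  add 72.0.0.0/8 -> H6 at depth 8
  Q 72.144.0.229: descend 010010001001 ; hops seen [H6,H6] ; pick H6
  Q 72.1.53.213: descend 01001000 ; hops seen [H6] ; pick H6
  add 72.144.0.0/12 -> H6 at depth 12
  add 126.240.0.0/12 -> H1 at depth 12
  Q 72.28.11.33: descend 01001000 ; hops seen [H6] ; pick H6
  add 0.0.0.0/0 -> H2 at depth 0
  add 126.255.10.0/24 -> H0 at depth 24
  add 126.255.0.0/20 -> H1 at depth 20
  add 72.156.0.0/14 -> H2 at depth 14
  Q 126.240.0.1: descend 011111101111 ; hops seen [H2,H1] ; pick H1
  add 0.0.0.0/0 -> H1 at depth 0
  add 126.255.10.88/32 -> H6 at depth 32
  del 126.255.0.0/20 (clear depth 20)
  add 0.0.0.0/1 -> H4 at depth 1
  Q 126.255.10.26: descend 0111111011111111000010100 ; hops seen [H1,H4,H1,H0] ; pick H0
  Q 146.237.12.223: descend ε ; hops seen [H1] ; pick H1
  del 72.0.0.0/8 (clear depth 8)
  Q 72.156.38.169: descend 01001000100111 ; hops seen [H1,H4,H6,H2] ; pick H2
  add 126.224.0.0/11 -> H0 at depth 11
  add 126.255.10.80/28 -> H1 at depth 28
  add 0.0.0.0/0 -> H1 at depth 0
  add 126.255.10.0/24 -> H1 at depth 24
  Q 126.255.10.88: descend 01111110111111110000101001011000 ; hops seen [H1,H4,H0,H1,H1,H1,H6] ; pick H6
  add 72.144.0.0/12 -> H5 at depth 12
  add 72.157.185.86/32 -> H1 at depth 32
  add 126.255.0.0/20 -> H4 at depth 20
  Q 126.240.0.17: descend 011111101111 ; hops seen [H1,H4,H0,H1] ; pick H1
  add 96.0.0.0/5 -> H0 at depth 5
  add 99.4.0.0/16 -> H4 at depth 16
  Q 190.211.186.181: descend ε ; hops seen [H1] ; pick H1
  Q 96.0.17.8: descend 011000 ; hops seen [H1,H4,H0] ; pick H0
  del 126.255.10.88/32 (clear depth 32)
  add 126.255.0.0/18 -> H1 at depth 18
  Q 122.195.104.180: descend 01111 ; hops seen [H1,H4] ; pick H4

== LOOKUPS ==
["no-route","H6","H6","H6","H1","H0","H1","H2","H6","H1","H1","H0","H4"]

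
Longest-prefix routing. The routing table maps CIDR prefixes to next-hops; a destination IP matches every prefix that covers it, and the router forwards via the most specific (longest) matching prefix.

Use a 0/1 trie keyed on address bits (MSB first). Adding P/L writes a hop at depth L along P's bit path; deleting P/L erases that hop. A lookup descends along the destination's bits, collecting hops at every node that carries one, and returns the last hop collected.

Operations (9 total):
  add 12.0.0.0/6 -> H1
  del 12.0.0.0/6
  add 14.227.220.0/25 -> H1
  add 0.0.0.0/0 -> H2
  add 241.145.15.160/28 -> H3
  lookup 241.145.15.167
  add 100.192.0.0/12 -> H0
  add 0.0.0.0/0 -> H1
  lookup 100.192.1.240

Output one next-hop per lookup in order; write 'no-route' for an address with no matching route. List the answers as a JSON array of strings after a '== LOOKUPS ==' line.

Trace:
  add 12.0.0.0/6 -> H1 at depth 6
  - 12.0.0.0/6 clear@6
  add 14.227.220.0/25 -> H1 at depth 25
  add 0.0.0.0/0 -> H2 at depth 0
  add 241.145.15.160/28 -> H3 at depth 28
  ? 241.145.15.167  path d0:H2→d1:-→d2:-→d3:-→d4:-→d5:-→d6:-→d7:-→d8:-→d9:-→d10:-→d11:-→d12:-→d13:-→d14:-→d15:-→d16:-→d17:-→d18:-→d19:-→d20:-→d21:-→d22:-→d23:-→d24:-→d25:-→d26:-→d27:-→d28:H3  best=H3
  add 100.192.0.0/12 -> H0 at depth 12
  add 0.0.0.0/0 -> H1 at depth 0
  ? 100.192.1.240  path d0:H1→d1:-→d2:-→d3:-→d4:-→d5:-→d6:-→d7:-→d8:-→d9:-→d10:-→d11:-→d12:H0  best=H0

== LOOKUPS ==
["H3","H0"]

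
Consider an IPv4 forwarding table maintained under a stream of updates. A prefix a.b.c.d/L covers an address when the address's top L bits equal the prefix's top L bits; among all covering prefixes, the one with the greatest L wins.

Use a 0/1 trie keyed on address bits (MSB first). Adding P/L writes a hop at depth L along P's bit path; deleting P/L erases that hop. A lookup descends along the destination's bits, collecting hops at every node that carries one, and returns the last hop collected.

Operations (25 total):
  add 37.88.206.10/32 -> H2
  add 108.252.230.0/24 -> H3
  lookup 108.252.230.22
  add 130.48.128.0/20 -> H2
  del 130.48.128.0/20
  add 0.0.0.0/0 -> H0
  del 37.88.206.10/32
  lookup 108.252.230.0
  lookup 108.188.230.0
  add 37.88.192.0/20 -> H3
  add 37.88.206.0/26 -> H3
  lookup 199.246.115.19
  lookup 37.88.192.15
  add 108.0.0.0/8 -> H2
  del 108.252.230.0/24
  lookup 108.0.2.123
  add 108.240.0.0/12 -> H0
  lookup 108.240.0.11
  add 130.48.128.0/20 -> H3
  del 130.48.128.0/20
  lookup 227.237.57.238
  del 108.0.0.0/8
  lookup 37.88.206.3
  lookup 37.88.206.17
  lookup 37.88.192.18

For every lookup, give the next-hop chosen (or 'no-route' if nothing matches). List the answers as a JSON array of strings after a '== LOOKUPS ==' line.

Process each operation:
  + 37.88.206.10/32 (H2) depth=32
  + 108.252.230.0/24 (H3) depth=24
  lookup 108.252.230.22: bits 011011001111110011100110 walk d0:-→d1:-→d2:-→d3:-→d4:-→d5:-→d6:-→d7:-→d8:-→d9:-→d10:-→d11:-→d12:-→d13:-→d14:-→d15:-→d16:-→d17:-→d18:-→d19:-→d20:-→d21:-→d22:-→d23:-→d24:H3 -> H3
  + 130.48.128.0/20 (H2) depth=20
  - 130.48.128.0/20 clear@20
  + 0.0.0.0/0 (H0) depth=0
  - 37.88.206.10/32 clear@32
  lookup 108.252.230.0: bits 011011001111110011100110 walk d0:H0→d1:-→d2:-→d3:-→d4:-→d5:-→d6:-→d7:-→d8:-→d9:-→d10:-→d11:-→d12:-→d13:-→d14:-→d15:-→d16:-→d17:-→d18:-→d19:-→d20:-→d21:-→d22:-→d23:-→d24:H3 -> H3
  lookup 108.188.230.0: bits 011011001 walk d0:H0→d1:-→d2:-→d3:-→d4:-→d5:-→d6:-→d7:-→d8:-→d9:- -> H0
  + 37.88.192.0/20 (H3) depth=20
  + 37.88.206.0/26 (H3) depth=26
  lookup 199.246.115.19: bits 1 walk d0:H0→d1:- -> H0
  lookup 37.88.192.15: bits 00100101010110001100 walk d0:H0→d1:-→d2:-→d3:-→d4:-→d5:-→d6:-→d7:-→d8:-→d9:-→d10:-→d11:-→d12:-→d13:-→d14:-→d15:-→d16:-→d17:-→d18:-→d19:-→d20:H3 -> H3
  + 108.0.0.0/8 (H2) depth=8
  - 108.252.230.0/24 clear@24
  lookup 108.0.2.123: bits 01101100 walk d0:H0→d1:-→d2:-→d3:-→d4:-→d5:-→d6:-→d7:-→d8:H2 -> H2
  + 108.240.0.0/12 (H0) depth=12
  lookup 108.240.0.11: bits 011011001111 walk d0:H0→d1:-→d2:-→d3:-→d4:-→d5:-→d6:-→d7:-→d8:H2→d9:-→d10:-→d11:-→d12:H0 -> H0
  + 130.48.128.0/20 (H3) depth=20
  - 130.48.128.0/20 clear@20
  lookup 227.237.57.238: bits 1 walk d0:H0→d1:- -> H0
  - 108.0.0.0/8 clear@8
  lookup 37.88.206.3: bits 0010010101011000110011100000 walk d0:H0→d1:-→d2:-→d3:-→d4:-→d5:-→d6:-→d7:-→d8:-→d9:-→d10:-→d11:-→d12:-→d13:-→d14:-→d15:-→d16:-→d17:-→d18:-→d19:-→d20:H3→d21:-→d22:-→d23:-→d24:-→d25:-→d26:H3→d27:-→d28:- -> H3
  lookup 37.88.206.17: bits 001001010101100011001110000 walk d0:H0→d1:-→d2:-→d3:-→d4:-→d5:-→d6:-→d7:-→d8:-→d9:-→d10:-→d11:-→d12:-→d13:-→d14:-→d15:-→d16:-→d17:-→d18:-→d19:-→d20:H3→d21:-→d22:-→d23:-→d24:-→d25:-→d26:H3→d27:- -> H3
  lookup 37.88.192.18: bits 00100101010110001100 walk d0:H0→d1:-→d2:-→d3:-→d4:-→d5:-→d6:-→d7:-→d8:-→d9:-→d10:-→d11:-→d12:-→d13:-→d14:-→d15:-→d16:-→d17:-→d18:-→d19:-→d20:H3 -> H3

== LOOKUPS ==
["H3","H3","H0","H0","H3","H2","H0","H0","H3","H3","H3"]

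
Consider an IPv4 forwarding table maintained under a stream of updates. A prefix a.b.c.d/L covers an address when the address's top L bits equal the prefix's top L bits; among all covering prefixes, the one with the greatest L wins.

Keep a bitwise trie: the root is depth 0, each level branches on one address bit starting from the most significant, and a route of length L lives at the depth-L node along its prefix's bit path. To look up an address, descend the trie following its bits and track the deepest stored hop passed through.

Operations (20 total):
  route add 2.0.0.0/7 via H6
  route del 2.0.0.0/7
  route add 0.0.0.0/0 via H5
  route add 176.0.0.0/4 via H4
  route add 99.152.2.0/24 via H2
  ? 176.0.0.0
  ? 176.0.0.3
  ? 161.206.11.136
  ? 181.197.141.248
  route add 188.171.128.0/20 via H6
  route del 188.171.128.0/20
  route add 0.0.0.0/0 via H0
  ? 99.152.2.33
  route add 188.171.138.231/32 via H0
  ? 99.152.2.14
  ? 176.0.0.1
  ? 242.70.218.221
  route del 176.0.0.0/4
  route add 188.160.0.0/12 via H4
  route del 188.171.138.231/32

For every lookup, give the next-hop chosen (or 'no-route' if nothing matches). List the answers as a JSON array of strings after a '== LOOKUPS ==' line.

Trace:
  + 2.0.0.0/7 (H6) depth=7
  - 2.0.0.0/7 clear@7
  + 0.0.0.0/0 (H5) depth=0
  + 176.0.0.0/4 (H4) depth=4
  + 99.152.2.0/24 (H2) depth=24
  lookup 176.0.0.0: bits 1011 walk d0:H5→d1:-→d2:-→d3:-→d4:H4 -> H4
  lookup 176.0.0.3: bits 1011 walk d0:H5→d1:-→d2:-→d3:-→d4:H4 -> H4
  lookup 161.206.11.136: bits 101 walk d0:H5→d1:-→d2:-→d3:- -> H5
  lookup 181.197.141.248: bits 1011 walk d0:H5→d1:-→d2:-→d3:-→d4:H4 -> H4
  + 188.171.128.0/20 (H6) depth=20
  - 188.171.128.0/20 clear@20
  + 0.0.0.0/0 (H0) depth=0
  lookup 99.152.2.33: bits 011000111001100000000010 walk d0:H0→d1:-→d2:-→d3:-→d4:-→d5:-→d6:-→d7:-→d8:-→d9:-→d10:-→d11:-→d12:-→d13:-→d14:-→d15:-→d16:-→d17:-→d18:-→d19:-→d20:-→d21:-→d22:-→d23:-→d24:H2 -> H2
  + 188.171.138.231/32 (H0) depth=32
  lookup 99.152.2.14: bits 011000111001100000000010 walk d0:H0→d1:-→d2:-→d3:-→d4:-→d5:-→d6:-→d7:-→d8:-→d9:-→d10:-→d11:-→d12:-→d13:-→d14:-→d15:-→d16:-→d17:-→d18:-→d19:-→d20:-→d21:-→d22:-→d23:-→d24:H2 -> H2
  lookup 176.0.0.1: bits 1011 walk d0:H0→d1:-→d2:-→d3:-→d4:H4 -> H4
  lookup 242.70.218.221: bits 1 walk d0:H0→d1:- -> H0
  - 176.0.0.0/4 clear@4
  + 188.160.0.0/12 (H4) depth=12
  - 188.171.138.231/32 clear@32

== LOOKUPS ==
["H4","H4","H5","H4","H2","H2","H4","H0"]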